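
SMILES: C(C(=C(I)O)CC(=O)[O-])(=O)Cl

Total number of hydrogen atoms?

3

Hydrogens are implicit in SMILES; fill each atom to its normal valence:
  4 × C: no H
  2 × O: no H
  1 × C: 2 H
  1 × Cl: no H
  1 × I: no H
  1 × O: 1 H
  1 × O (charge -1): no H
  Total hydrogens = 3.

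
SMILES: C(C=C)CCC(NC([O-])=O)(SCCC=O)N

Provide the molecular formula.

Heavy atoms from the SMILES: 10 C, 2 N, 3 O, 1 S.
Implicit hydrogens by atom environment:
  6 × C: 2 H each → 12
  2 × C: 1 H each → 2
  2 × C: no H
  2 × O: no H
  1 × N: 2 H
  1 × N: 1 H
  1 × O (charge -1): no H
  1 × S: no H
  Total hydrogens = 17.
Net charge -1.
Molecular formula: C10H17N2O3S-

C10H17N2O3S-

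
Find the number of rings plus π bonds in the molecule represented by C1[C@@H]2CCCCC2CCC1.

2

Molecular formula from the SMILES: C10H18.
DoU = (2C + 2 + N − H − X)/2 = (2·10 + 2 + 0 − 18 − 0)/2 = 4/2 = 2.
(Structurally: 2 ring(s) + 0 π bond(s) = 2.)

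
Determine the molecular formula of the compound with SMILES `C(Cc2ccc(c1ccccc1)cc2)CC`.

Heavy atoms from the SMILES: 16 C.
Implicit hydrogens by atom environment:
  9 × C (aromatic): 1 H each → 9
  3 × C: 2 H each → 6
  3 × C (aromatic): no H
  1 × C: 3 H
  Total hydrogens = 18.
Molecular formula: C16H18

C16H18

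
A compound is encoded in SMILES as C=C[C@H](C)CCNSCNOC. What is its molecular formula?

Heavy atoms from the SMILES: 8 C, 2 N, 1 O, 1 S.
Implicit hydrogens by atom environment:
  4 × C: 2 H each → 8
  2 × C: 3 H each → 6
  2 × C: 1 H each → 2
  2 × N: 1 H each → 2
  1 × O: no H
  1 × S: no H
  Total hydrogens = 18.
Molecular formula: C8H18N2OS

C8H18N2OS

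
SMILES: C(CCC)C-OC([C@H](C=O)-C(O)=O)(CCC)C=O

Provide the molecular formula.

Heavy atoms from the SMILES: 13 C, 5 O.
Implicit hydrogens by atom environment:
  6 × C: 2 H each → 12
  4 × O: no H
  3 × C: 1 H each → 3
  2 × C: 3 H each → 6
  2 × C: no H
  1 × O: 1 H
  Total hydrogens = 22.
Molecular formula: C13H22O5

C13H22O5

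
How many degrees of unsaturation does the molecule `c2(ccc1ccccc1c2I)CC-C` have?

7

Molecular formula from the SMILES: C13H13I.
DoU = (2C + 2 + N − H − X)/2 = (2·13 + 2 + 0 − 13 − 1)/2 = 14/2 = 7.
(Structurally: 2 ring(s) + 5 π bond(s) = 7.)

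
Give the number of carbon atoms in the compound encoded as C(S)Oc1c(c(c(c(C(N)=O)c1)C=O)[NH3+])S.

9

The symbol for carbon appears 9 times in the SMILES. Lowercase c denotes aromatic carbon and counts toward C.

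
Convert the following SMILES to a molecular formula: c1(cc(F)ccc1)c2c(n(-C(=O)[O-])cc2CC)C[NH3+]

C14H15FN2O2

Heavy atoms from the SMILES: 14 C, 1 F, 2 N, 2 O.
Implicit hydrogens by atom environment:
  5 × C (aromatic): 1 H each → 5
  5 × C (aromatic): no H
  2 × C: 2 H each → 4
  1 × C: 3 H
  1 × C: no H
  1 × F: no H
  1 × N (charge +1): 3 H
  1 × N (aromatic): no H
  1 × O: no H
  1 × O (charge -1): no H
  Total hydrogens = 15.
Molecular formula: C14H15FN2O2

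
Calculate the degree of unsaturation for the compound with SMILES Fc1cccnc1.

4

Molecular formula from the SMILES: C5H4FN.
DoU = (2C + 2 + N − H − X)/2 = (2·5 + 2 + 1 − 4 − 1)/2 = 8/2 = 4.
(Structurally: 1 ring(s) + 3 π bond(s) = 4.)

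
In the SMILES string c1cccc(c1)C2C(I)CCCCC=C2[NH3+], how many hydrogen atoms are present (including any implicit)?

Hydrogens are implicit in SMILES; fill each atom to its normal valence:
  5 × C (aromatic): 1 H each → 5
  4 × C: 2 H each → 8
  3 × C: 1 H each → 3
  1 × C: no H
  1 × C (aromatic): no H
  1 × I: no H
  1 × N (charge +1): 3 H
  Total hydrogens = 19.

19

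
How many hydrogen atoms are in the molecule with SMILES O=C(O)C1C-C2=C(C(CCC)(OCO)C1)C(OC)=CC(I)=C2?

21

Hydrogens are implicit in SMILES; fill each atom to its normal valence:
  5 × C: 2 H each → 10
  4 × C (aromatic): no H
  3 × O: no H
  2 × C: 3 H each → 6
  2 × C (aromatic): 1 H each → 2
  2 × C: no H
  2 × O: 1 H each → 2
  1 × C: 1 H
  1 × I: no H
  Total hydrogens = 21.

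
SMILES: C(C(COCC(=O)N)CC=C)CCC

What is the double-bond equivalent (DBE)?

Molecular formula from the SMILES: C11H21NO2.
DoU = (2C + 2 + N − H − X)/2 = (2·11 + 2 + 1 − 21 − 0)/2 = 4/2 = 2.
(Structurally: 0 ring(s) + 2 π bond(s) = 2.)

2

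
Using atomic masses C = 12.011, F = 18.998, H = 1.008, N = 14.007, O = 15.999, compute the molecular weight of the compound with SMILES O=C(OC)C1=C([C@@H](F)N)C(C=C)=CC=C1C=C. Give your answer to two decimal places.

235.26

Molecular formula: C13H14FNO2.
M = 13×12.011 + 1×18.998 + 14×1.008 + 1×14.007 + 2×15.999 = 235.26 g/mol.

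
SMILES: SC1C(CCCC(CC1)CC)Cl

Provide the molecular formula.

Heavy atoms from the SMILES: 10 C, 1 Cl, 1 S.
Implicit hydrogens by atom environment:
  6 × C: 2 H each → 12
  3 × C: 1 H each → 3
  1 × C: 3 H
  1 × Cl: no H
  1 × S: 1 H
  Total hydrogens = 19.
Molecular formula: C10H19ClS

C10H19ClS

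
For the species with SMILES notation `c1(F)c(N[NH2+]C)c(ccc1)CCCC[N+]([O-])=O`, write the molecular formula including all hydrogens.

Heavy atoms from the SMILES: 11 C, 1 F, 3 N, 2 O.
Implicit hydrogens by atom environment:
  4 × C: 2 H each → 8
  3 × C (aromatic): 1 H each → 3
  3 × C (aromatic): no H
  1 × C: 3 H
  1 × F: no H
  1 × N (charge +1): 2 H
  1 × N: 1 H
  1 × N (charge +1): no H
  1 × O: no H
  1 × O (charge -1): no H
  Total hydrogens = 17.
Net charge +1.
Molecular formula: C11H17FN3O2+

C11H17FN3O2+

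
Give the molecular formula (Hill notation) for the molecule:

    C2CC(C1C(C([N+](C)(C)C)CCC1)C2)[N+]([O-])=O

C13H25N2O2+

Heavy atoms from the SMILES: 13 C, 2 N, 2 O.
Implicit hydrogens by atom environment:
  6 × C: 2 H each → 12
  4 × C: 1 H each → 4
  3 × C: 3 H each → 9
  2 × N (charge +1): no H
  1 × O: no H
  1 × O (charge -1): no H
  Total hydrogens = 25.
Net charge +1.
Molecular formula: C13H25N2O2+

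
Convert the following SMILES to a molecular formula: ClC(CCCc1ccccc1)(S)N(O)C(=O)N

C11H15ClN2O2S

Heavy atoms from the SMILES: 11 C, 1 Cl, 2 N, 2 O, 1 S.
Implicit hydrogens by atom environment:
  5 × C (aromatic): 1 H each → 5
  3 × C: 2 H each → 6
  2 × C: no H
  1 × C (aromatic): no H
  1 × Cl: no H
  1 × N: 2 H
  1 × N: no H
  1 × O: 1 H
  1 × O: no H
  1 × S: 1 H
  Total hydrogens = 15.
Molecular formula: C11H15ClN2O2S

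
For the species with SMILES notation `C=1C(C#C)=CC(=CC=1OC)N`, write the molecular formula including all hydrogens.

C9H9NO

Heavy atoms from the SMILES: 9 C, 1 N, 1 O.
Implicit hydrogens by atom environment:
  3 × C (aromatic): 1 H each → 3
  3 × C (aromatic): no H
  1 × C: 3 H
  1 × C: 1 H
  1 × C: no H
  1 × N: 2 H
  1 × O: no H
  Total hydrogens = 9.
Molecular formula: C9H9NO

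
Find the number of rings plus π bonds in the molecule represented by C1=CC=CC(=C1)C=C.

5

Molecular formula from the SMILES: C8H8.
DoU = (2C + 2 + N − H − X)/2 = (2·8 + 2 + 0 − 8 − 0)/2 = 10/2 = 5.
(Structurally: 1 ring(s) + 4 π bond(s) = 5.)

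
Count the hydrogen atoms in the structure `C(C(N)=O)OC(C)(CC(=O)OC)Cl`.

12

Hydrogens are implicit in SMILES; fill each atom to its normal valence:
  4 × O: no H
  3 × C: no H
  2 × C: 3 H each → 6
  2 × C: 2 H each → 4
  1 × Cl: no H
  1 × N: 2 H
  Total hydrogens = 12.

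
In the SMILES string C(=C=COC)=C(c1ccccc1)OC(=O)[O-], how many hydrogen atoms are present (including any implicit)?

Hydrogens are implicit in SMILES; fill each atom to its normal valence:
  5 × C (aromatic): 1 H each → 5
  4 × C: no H
  3 × O: no H
  1 × C: 3 H
  1 × C: 1 H
  1 × C (aromatic): no H
  1 × O (charge -1): no H
  Total hydrogens = 9.

9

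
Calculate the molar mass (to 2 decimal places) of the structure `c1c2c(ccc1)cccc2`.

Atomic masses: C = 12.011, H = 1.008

128.17

Molecular formula: C10H8.
M = 10×12.011 + 8×1.008 = 128.17 g/mol.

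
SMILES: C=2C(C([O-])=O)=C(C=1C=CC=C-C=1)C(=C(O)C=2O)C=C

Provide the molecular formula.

Heavy atoms from the SMILES: 15 C, 4 O.
Implicit hydrogens by atom environment:
  6 × C (aromatic): 1 H each → 6
  6 × C (aromatic): no H
  2 × O: 1 H each → 2
  1 × C: 2 H
  1 × C: 1 H
  1 × C: no H
  1 × O: no H
  1 × O (charge -1): no H
  Total hydrogens = 11.
Net charge -1.
Molecular formula: C15H11O4-

C15H11O4-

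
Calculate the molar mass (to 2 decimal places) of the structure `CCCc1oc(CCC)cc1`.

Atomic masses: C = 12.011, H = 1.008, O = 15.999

152.24

Molecular formula: C10H16O.
M = 10×12.011 + 16×1.008 + 1×15.999 = 152.24 g/mol.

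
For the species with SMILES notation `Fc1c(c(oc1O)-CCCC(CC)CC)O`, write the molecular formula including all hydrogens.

C12H19FO3

Heavy atoms from the SMILES: 12 C, 1 F, 3 O.
Implicit hydrogens by atom environment:
  5 × C: 2 H each → 10
  4 × C (aromatic): no H
  2 × C: 3 H each → 6
  2 × O: 1 H each → 2
  1 × C: 1 H
  1 × F: no H
  1 × O (aromatic): no H
  Total hydrogens = 19.
Molecular formula: C12H19FO3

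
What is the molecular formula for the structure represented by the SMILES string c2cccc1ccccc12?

C10H8

Heavy atoms from the SMILES: 10 C.
Implicit hydrogens by atom environment:
  8 × C (aromatic): 1 H each → 8
  2 × C (aromatic): no H
  Total hydrogens = 8.
Molecular formula: C10H8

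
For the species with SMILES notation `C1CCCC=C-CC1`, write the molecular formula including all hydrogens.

C8H14

Heavy atoms from the SMILES: 8 C.
Implicit hydrogens by atom environment:
  6 × C: 2 H each → 12
  2 × C: 1 H each → 2
  Total hydrogens = 14.
Molecular formula: C8H14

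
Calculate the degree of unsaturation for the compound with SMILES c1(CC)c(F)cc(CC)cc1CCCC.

Molecular formula from the SMILES: C14H21F.
DoU = (2C + 2 + N − H − X)/2 = (2·14 + 2 + 0 − 21 − 1)/2 = 8/2 = 4.
(Structurally: 1 ring(s) + 3 π bond(s) = 4.)

4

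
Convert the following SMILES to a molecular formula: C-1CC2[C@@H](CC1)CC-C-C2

Heavy atoms from the SMILES: 10 C.
Implicit hydrogens by atom environment:
  8 × C: 2 H each → 16
  2 × C: 1 H each → 2
  Total hydrogens = 18.
Molecular formula: C10H18

C10H18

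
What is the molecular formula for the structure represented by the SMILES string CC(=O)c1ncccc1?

C7H7NO

Heavy atoms from the SMILES: 7 C, 1 N, 1 O.
Implicit hydrogens by atom environment:
  4 × C (aromatic): 1 H each → 4
  1 × C: 3 H
  1 × C (aromatic): no H
  1 × C: no H
  1 × N (aromatic): no H
  1 × O: no H
  Total hydrogens = 7.
Molecular formula: C7H7NO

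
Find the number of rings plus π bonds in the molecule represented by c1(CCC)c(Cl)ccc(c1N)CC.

Molecular formula from the SMILES: C11H16ClN.
DoU = (2C + 2 + N − H − X)/2 = (2·11 + 2 + 1 − 16 − 1)/2 = 8/2 = 4.
(Structurally: 1 ring(s) + 3 π bond(s) = 4.)

4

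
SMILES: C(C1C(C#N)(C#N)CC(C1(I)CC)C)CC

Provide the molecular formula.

C13H19IN2

Heavy atoms from the SMILES: 13 C, 1 I, 2 N.
Implicit hydrogens by atom environment:
  4 × C: 2 H each → 8
  4 × C: no H
  3 × C: 3 H each → 9
  2 × C: 1 H each → 2
  2 × N: no H
  1 × I: no H
  Total hydrogens = 19.
Molecular formula: C13H19IN2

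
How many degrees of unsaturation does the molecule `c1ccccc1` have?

4

Molecular formula from the SMILES: C6H6.
DoU = (2C + 2 + N − H − X)/2 = (2·6 + 2 + 0 − 6 − 0)/2 = 8/2 = 4.
(Structurally: 1 ring(s) + 3 π bond(s) = 4.)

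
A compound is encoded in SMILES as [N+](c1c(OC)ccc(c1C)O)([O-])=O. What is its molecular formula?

Heavy atoms from the SMILES: 8 C, 1 N, 4 O.
Implicit hydrogens by atom environment:
  4 × C (aromatic): no H
  2 × C: 3 H each → 6
  2 × C (aromatic): 1 H each → 2
  2 × O: no H
  1 × N (charge +1): no H
  1 × O: 1 H
  1 × O (charge -1): no H
  Total hydrogens = 9.
Molecular formula: C8H9NO4

C8H9NO4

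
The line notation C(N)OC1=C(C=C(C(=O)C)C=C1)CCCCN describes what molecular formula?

C13H20N2O2

Heavy atoms from the SMILES: 13 C, 2 N, 2 O.
Implicit hydrogens by atom environment:
  5 × C: 2 H each → 10
  3 × C (aromatic): 1 H each → 3
  3 × C (aromatic): no H
  2 × N: 2 H each → 4
  2 × O: no H
  1 × C: 3 H
  1 × C: no H
  Total hydrogens = 20.
Molecular formula: C13H20N2O2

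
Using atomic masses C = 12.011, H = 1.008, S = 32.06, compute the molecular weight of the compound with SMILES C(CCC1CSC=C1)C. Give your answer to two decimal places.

Molecular formula: C8H14S.
M = 8×12.011 + 14×1.008 + 1×32.06 = 142.26 g/mol.

142.26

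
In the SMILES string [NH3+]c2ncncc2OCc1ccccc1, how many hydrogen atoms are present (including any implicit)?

12

Hydrogens are implicit in SMILES; fill each atom to its normal valence:
  7 × C (aromatic): 1 H each → 7
  3 × C (aromatic): no H
  2 × N (aromatic): no H
  1 × C: 2 H
  1 × N (charge +1): 3 H
  1 × O: no H
  Total hydrogens = 12.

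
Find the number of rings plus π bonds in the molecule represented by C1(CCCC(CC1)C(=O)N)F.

Molecular formula from the SMILES: C8H14FNO.
DoU = (2C + 2 + N − H − X)/2 = (2·8 + 2 + 1 − 14 − 1)/2 = 4/2 = 2.
(Structurally: 1 ring(s) + 1 π bond(s) = 2.)

2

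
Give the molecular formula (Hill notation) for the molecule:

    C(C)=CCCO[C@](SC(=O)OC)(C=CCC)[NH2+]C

Heavy atoms from the SMILES: 13 C, 1 N, 3 O, 1 S.
Implicit hydrogens by atom environment:
  4 × C: 3 H each → 12
  4 × C: 1 H each → 4
  3 × C: 2 H each → 6
  3 × O: no H
  2 × C: no H
  1 × N (charge +1): 2 H
  1 × S: no H
  Total hydrogens = 24.
Net charge +1.
Molecular formula: C13H24NO3S+

C13H24NO3S+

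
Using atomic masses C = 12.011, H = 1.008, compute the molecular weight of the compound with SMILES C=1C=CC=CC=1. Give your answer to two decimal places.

78.11

Molecular formula: C6H6.
M = 6×12.011 + 6×1.008 = 78.11 g/mol.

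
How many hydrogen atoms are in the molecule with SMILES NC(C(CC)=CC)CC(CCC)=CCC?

27

Hydrogens are implicit in SMILES; fill each atom to its normal valence:
  5 × C: 2 H each → 10
  4 × C: 3 H each → 12
  3 × C: 1 H each → 3
  2 × C: no H
  1 × N: 2 H
  Total hydrogens = 27.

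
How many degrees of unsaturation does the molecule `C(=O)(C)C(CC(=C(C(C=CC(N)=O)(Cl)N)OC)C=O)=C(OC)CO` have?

6

Molecular formula from the SMILES: C15H21ClN2O6.
DoU = (2C + 2 + N − H − X)/2 = (2·15 + 2 + 2 − 21 − 1)/2 = 12/2 = 6.
(Structurally: 0 ring(s) + 6 π bond(s) = 6.)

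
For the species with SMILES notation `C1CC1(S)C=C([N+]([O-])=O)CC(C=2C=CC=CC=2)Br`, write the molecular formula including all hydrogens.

C13H14BrNO2S

Heavy atoms from the SMILES: 1 Br, 13 C, 1 N, 2 O, 1 S.
Implicit hydrogens by atom environment:
  5 × C (aromatic): 1 H each → 5
  3 × C: 2 H each → 6
  2 × C: 1 H each → 2
  2 × C: no H
  1 × Br: no H
  1 × C (aromatic): no H
  1 × N (charge +1): no H
  1 × O: no H
  1 × O (charge -1): no H
  1 × S: 1 H
  Total hydrogens = 14.
Molecular formula: C13H14BrNO2S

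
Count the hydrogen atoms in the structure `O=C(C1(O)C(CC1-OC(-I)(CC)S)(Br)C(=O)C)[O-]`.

13

Hydrogens are implicit in SMILES; fill each atom to its normal valence:
  5 × C: no H
  3 × O: no H
  2 × C: 3 H each → 6
  2 × C: 2 H each → 4
  1 × Br: no H
  1 × C: 1 H
  1 × I: no H
  1 × O: 1 H
  1 × O (charge -1): no H
  1 × S: 1 H
  Total hydrogens = 13.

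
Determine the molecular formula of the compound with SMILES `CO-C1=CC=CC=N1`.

Heavy atoms from the SMILES: 6 C, 1 N, 1 O.
Implicit hydrogens by atom environment:
  4 × C (aromatic): 1 H each → 4
  1 × C: 3 H
  1 × C (aromatic): no H
  1 × N (aromatic): no H
  1 × O: no H
  Total hydrogens = 7.
Molecular formula: C6H7NO

C6H7NO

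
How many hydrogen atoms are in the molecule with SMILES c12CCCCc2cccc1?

12

Hydrogens are implicit in SMILES; fill each atom to its normal valence:
  4 × C: 2 H each → 8
  4 × C (aromatic): 1 H each → 4
  2 × C (aromatic): no H
  Total hydrogens = 12.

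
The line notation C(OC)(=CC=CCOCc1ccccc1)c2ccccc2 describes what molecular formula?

Heavy atoms from the SMILES: 19 C, 2 O.
Implicit hydrogens by atom environment:
  10 × C (aromatic): 1 H each → 10
  3 × C: 1 H each → 3
  2 × C: 2 H each → 4
  2 × C (aromatic): no H
  2 × O: no H
  1 × C: 3 H
  1 × C: no H
  Total hydrogens = 20.
Molecular formula: C19H20O2

C19H20O2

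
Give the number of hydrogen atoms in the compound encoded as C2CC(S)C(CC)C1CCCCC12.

Hydrogens are implicit in SMILES; fill each atom to its normal valence:
  7 × C: 2 H each → 14
  4 × C: 1 H each → 4
  1 × C: 3 H
  1 × S: 1 H
  Total hydrogens = 22.

22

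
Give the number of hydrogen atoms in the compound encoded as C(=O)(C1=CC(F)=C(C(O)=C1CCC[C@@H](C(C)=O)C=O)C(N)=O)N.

17

Hydrogens are implicit in SMILES; fill each atom to its normal valence:
  5 × C (aromatic): no H
  4 × O: no H
  3 × C: 2 H each → 6
  3 × C: no H
  2 × C: 1 H each → 2
  2 × N: 2 H each → 4
  1 × C: 3 H
  1 × C (aromatic): 1 H
  1 × F: no H
  1 × O: 1 H
  Total hydrogens = 17.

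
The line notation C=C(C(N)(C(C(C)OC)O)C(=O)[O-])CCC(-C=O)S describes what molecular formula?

Heavy atoms from the SMILES: 12 C, 1 N, 5 O, 1 S.
Implicit hydrogens by atom environment:
  4 × C: 1 H each → 4
  3 × C: 2 H each → 6
  3 × C: no H
  3 × O: no H
  2 × C: 3 H each → 6
  1 × N: 2 H
  1 × O: 1 H
  1 × O (charge -1): no H
  1 × S: 1 H
  Total hydrogens = 20.
Net charge -1.
Molecular formula: C12H20NO5S-

C12H20NO5S-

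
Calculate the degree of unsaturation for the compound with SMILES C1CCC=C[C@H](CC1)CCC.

2

Molecular formula from the SMILES: C11H20.
DoU = (2C + 2 + N − H − X)/2 = (2·11 + 2 + 0 − 20 − 0)/2 = 4/2 = 2.
(Structurally: 1 ring(s) + 1 π bond(s) = 2.)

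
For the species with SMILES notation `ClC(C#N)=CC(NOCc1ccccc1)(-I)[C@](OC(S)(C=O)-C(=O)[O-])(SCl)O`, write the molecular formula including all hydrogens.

C15H12Cl2IN2O6S2-

Heavy atoms from the SMILES: 15 C, 2 Cl, 1 I, 2 N, 6 O, 2 S.
Implicit hydrogens by atom environment:
  6 × C: no H
  5 × C (aromatic): 1 H each → 5
  4 × O: no H
  2 × C: 1 H each → 2
  2 × Cl: no H
  1 × C: 2 H
  1 × C (aromatic): no H
  1 × I: no H
  1 × N: 1 H
  1 × N: no H
  1 × O: 1 H
  1 × O (charge -1): no H
  1 × S: 1 H
  1 × S: no H
  Total hydrogens = 12.
Net charge -1.
Molecular formula: C15H12Cl2IN2O6S2-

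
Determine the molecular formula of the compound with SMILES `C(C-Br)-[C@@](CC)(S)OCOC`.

C7H15BrO2S

Heavy atoms from the SMILES: 1 Br, 7 C, 2 O, 1 S.
Implicit hydrogens by atom environment:
  4 × C: 2 H each → 8
  2 × C: 3 H each → 6
  2 × O: no H
  1 × Br: no H
  1 × C: no H
  1 × S: 1 H
  Total hydrogens = 15.
Molecular formula: C7H15BrO2S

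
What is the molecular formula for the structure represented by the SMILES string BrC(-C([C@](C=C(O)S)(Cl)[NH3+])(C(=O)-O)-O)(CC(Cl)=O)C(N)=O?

C9H12BrCl2N2O6S+

Heavy atoms from the SMILES: 1 Br, 9 C, 2 Cl, 2 N, 6 O, 1 S.
Implicit hydrogens by atom environment:
  7 × C: no H
  3 × O: 1 H each → 3
  3 × O: no H
  2 × Cl: no H
  1 × Br: no H
  1 × C: 2 H
  1 × C: 1 H
  1 × N (charge +1): 3 H
  1 × N: 2 H
  1 × S: 1 H
  Total hydrogens = 12.
Net charge +1.
Molecular formula: C9H12BrCl2N2O6S+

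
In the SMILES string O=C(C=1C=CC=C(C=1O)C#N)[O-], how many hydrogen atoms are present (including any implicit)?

4

Hydrogens are implicit in SMILES; fill each atom to its normal valence:
  3 × C (aromatic): 1 H each → 3
  3 × C (aromatic): no H
  2 × C: no H
  1 × N: no H
  1 × O: 1 H
  1 × O: no H
  1 × O (charge -1): no H
  Total hydrogens = 4.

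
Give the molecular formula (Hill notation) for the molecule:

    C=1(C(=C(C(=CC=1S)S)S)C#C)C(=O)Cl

C9H5ClOS3

Heavy atoms from the SMILES: 9 C, 1 Cl, 1 O, 3 S.
Implicit hydrogens by atom environment:
  5 × C (aromatic): no H
  3 × S: 1 H each → 3
  2 × C: no H
  1 × C (aromatic): 1 H
  1 × C: 1 H
  1 × Cl: no H
  1 × O: no H
  Total hydrogens = 5.
Molecular formula: C9H5ClOS3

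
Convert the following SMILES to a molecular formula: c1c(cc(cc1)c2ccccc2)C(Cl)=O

C13H9ClO

Heavy atoms from the SMILES: 13 C, 1 Cl, 1 O.
Implicit hydrogens by atom environment:
  9 × C (aromatic): 1 H each → 9
  3 × C (aromatic): no H
  1 × C: no H
  1 × Cl: no H
  1 × O: no H
  Total hydrogens = 9.
Molecular formula: C13H9ClO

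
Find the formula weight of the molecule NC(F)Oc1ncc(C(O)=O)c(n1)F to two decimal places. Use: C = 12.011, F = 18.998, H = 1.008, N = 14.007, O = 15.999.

205.12

Molecular formula: C6H5F2N3O3.
M = 6×12.011 + 2×18.998 + 5×1.008 + 3×14.007 + 3×15.999 = 205.12 g/mol.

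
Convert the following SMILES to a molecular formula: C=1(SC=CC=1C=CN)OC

Heavy atoms from the SMILES: 7 C, 1 N, 1 O, 1 S.
Implicit hydrogens by atom environment:
  2 × C (aromatic): 1 H each → 2
  2 × C: 1 H each → 2
  2 × C (aromatic): no H
  1 × C: 3 H
  1 × N: 2 H
  1 × O: no H
  1 × S (aromatic): no H
  Total hydrogens = 9.
Molecular formula: C7H9NOS

C7H9NOS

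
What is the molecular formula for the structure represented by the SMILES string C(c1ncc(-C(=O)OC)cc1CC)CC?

C12H17NO2

Heavy atoms from the SMILES: 12 C, 1 N, 2 O.
Implicit hydrogens by atom environment:
  3 × C: 3 H each → 9
  3 × C: 2 H each → 6
  3 × C (aromatic): no H
  2 × C (aromatic): 1 H each → 2
  2 × O: no H
  1 × C: no H
  1 × N (aromatic): no H
  Total hydrogens = 17.
Molecular formula: C12H17NO2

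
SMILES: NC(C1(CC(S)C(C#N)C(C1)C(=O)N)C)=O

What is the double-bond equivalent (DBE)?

5

Molecular formula from the SMILES: C10H15N3O2S.
DoU = (2C + 2 + N − H − X)/2 = (2·10 + 2 + 3 − 15 − 0)/2 = 10/2 = 5.
(Structurally: 1 ring(s) + 4 π bond(s) = 5.)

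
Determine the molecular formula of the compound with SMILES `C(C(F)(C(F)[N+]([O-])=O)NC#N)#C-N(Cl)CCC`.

C8H9ClF2N4O2

Heavy atoms from the SMILES: 8 C, 1 Cl, 2 F, 4 N, 2 O.
Implicit hydrogens by atom environment:
  4 × C: no H
  2 × C: 2 H each → 4
  2 × F: no H
  2 × N: no H
  1 × C: 3 H
  1 × C: 1 H
  1 × Cl: no H
  1 × N: 1 H
  1 × N (charge +1): no H
  1 × O: no H
  1 × O (charge -1): no H
  Total hydrogens = 9.
Molecular formula: C8H9ClF2N4O2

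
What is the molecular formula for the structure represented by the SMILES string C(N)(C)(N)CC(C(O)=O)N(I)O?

C5H12IN3O3

Heavy atoms from the SMILES: 5 C, 1 I, 3 N, 3 O.
Implicit hydrogens by atom environment:
  2 × C: no H
  2 × N: 2 H each → 4
  2 × O: 1 H each → 2
  1 × C: 3 H
  1 × C: 2 H
  1 × C: 1 H
  1 × I: no H
  1 × N: no H
  1 × O: no H
  Total hydrogens = 12.
Molecular formula: C5H12IN3O3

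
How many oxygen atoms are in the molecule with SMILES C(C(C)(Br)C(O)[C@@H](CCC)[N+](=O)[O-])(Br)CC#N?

3

The symbol for oxygen appears 3 times in the SMILES.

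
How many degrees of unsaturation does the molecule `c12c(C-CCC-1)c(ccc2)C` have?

5

Molecular formula from the SMILES: C11H14.
DoU = (2C + 2 + N − H − X)/2 = (2·11 + 2 + 0 − 14 − 0)/2 = 10/2 = 5.
(Structurally: 2 ring(s) + 3 π bond(s) = 5.)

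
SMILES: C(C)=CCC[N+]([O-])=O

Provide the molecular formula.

C5H9NO2

Heavy atoms from the SMILES: 5 C, 1 N, 2 O.
Implicit hydrogens by atom environment:
  2 × C: 2 H each → 4
  2 × C: 1 H each → 2
  1 × C: 3 H
  1 × N (charge +1): no H
  1 × O: no H
  1 × O (charge -1): no H
  Total hydrogens = 9.
Molecular formula: C5H9NO2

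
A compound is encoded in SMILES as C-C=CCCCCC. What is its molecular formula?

Heavy atoms from the SMILES: 8 C.
Implicit hydrogens by atom environment:
  4 × C: 2 H each → 8
  2 × C: 3 H each → 6
  2 × C: 1 H each → 2
  Total hydrogens = 16.
Molecular formula: C8H16

C8H16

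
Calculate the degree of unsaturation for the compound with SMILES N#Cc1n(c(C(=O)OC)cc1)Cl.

6

Molecular formula from the SMILES: C7H5ClN2O2.
DoU = (2C + 2 + N − H − X)/2 = (2·7 + 2 + 2 − 5 − 1)/2 = 12/2 = 6.
(Structurally: 1 ring(s) + 5 π bond(s) = 6.)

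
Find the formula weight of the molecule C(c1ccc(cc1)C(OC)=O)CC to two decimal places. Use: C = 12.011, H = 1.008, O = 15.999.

Molecular formula: C11H14O2.
M = 11×12.011 + 14×1.008 + 2×15.999 = 178.23 g/mol.

178.23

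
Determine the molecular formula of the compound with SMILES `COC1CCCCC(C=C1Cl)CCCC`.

Heavy atoms from the SMILES: 13 C, 1 Cl, 1 O.
Implicit hydrogens by atom environment:
  7 × C: 2 H each → 14
  3 × C: 1 H each → 3
  2 × C: 3 H each → 6
  1 × C: no H
  1 × Cl: no H
  1 × O: no H
  Total hydrogens = 23.
Molecular formula: C13H23ClO

C13H23ClO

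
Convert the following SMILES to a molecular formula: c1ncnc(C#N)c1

Heavy atoms from the SMILES: 5 C, 3 N.
Implicit hydrogens by atom environment:
  3 × C (aromatic): 1 H each → 3
  2 × N (aromatic): no H
  1 × C (aromatic): no H
  1 × C: no H
  1 × N: no H
  Total hydrogens = 3.
Molecular formula: C5H3N3

C5H3N3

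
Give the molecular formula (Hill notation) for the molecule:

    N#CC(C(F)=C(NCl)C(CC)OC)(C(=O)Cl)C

C10H13Cl2FN2O2

Heavy atoms from the SMILES: 10 C, 2 Cl, 1 F, 2 N, 2 O.
Implicit hydrogens by atom environment:
  5 × C: no H
  3 × C: 3 H each → 9
  2 × Cl: no H
  2 × O: no H
  1 × C: 2 H
  1 × C: 1 H
  1 × F: no H
  1 × N: 1 H
  1 × N: no H
  Total hydrogens = 13.
Molecular formula: C10H13Cl2FN2O2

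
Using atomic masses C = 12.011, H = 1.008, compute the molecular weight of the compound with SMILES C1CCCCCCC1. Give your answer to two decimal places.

112.22

Molecular formula: C8H16.
M = 8×12.011 + 16×1.008 = 112.22 g/mol.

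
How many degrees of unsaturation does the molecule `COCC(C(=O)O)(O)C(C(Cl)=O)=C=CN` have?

4

Molecular formula from the SMILES: C8H10ClNO5.
DoU = (2C + 2 + N − H − X)/2 = (2·8 + 2 + 1 − 10 − 1)/2 = 8/2 = 4.
(Structurally: 0 ring(s) + 4 π bond(s) = 4.)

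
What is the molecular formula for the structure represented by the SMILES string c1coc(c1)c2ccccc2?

C10H8O

Heavy atoms from the SMILES: 10 C, 1 O.
Implicit hydrogens by atom environment:
  8 × C (aromatic): 1 H each → 8
  2 × C (aromatic): no H
  1 × O (aromatic): no H
  Total hydrogens = 8.
Molecular formula: C10H8O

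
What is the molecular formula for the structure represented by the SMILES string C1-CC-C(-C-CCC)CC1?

C10H20

Heavy atoms from the SMILES: 10 C.
Implicit hydrogens by atom environment:
  8 × C: 2 H each → 16
  1 × C: 3 H
  1 × C: 1 H
  Total hydrogens = 20.
Molecular formula: C10H20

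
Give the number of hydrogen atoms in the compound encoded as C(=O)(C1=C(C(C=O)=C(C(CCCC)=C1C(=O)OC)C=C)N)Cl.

Hydrogens are implicit in SMILES; fill each atom to its normal valence:
  6 × C (aromatic): no H
  4 × C: 2 H each → 8
  4 × O: no H
  2 × C: 3 H each → 6
  2 × C: 1 H each → 2
  2 × C: no H
  1 × Cl: no H
  1 × N: 2 H
  Total hydrogens = 18.

18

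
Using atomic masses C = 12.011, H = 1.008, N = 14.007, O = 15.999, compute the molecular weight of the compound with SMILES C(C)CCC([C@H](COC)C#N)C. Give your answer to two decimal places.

Molecular formula: C10H19NO.
M = 10×12.011 + 19×1.008 + 1×14.007 + 1×15.999 = 169.27 g/mol.

169.27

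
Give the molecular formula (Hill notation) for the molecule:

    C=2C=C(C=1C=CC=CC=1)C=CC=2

C12H10

Heavy atoms from the SMILES: 12 C.
Implicit hydrogens by atom environment:
  10 × C (aromatic): 1 H each → 10
  2 × C (aromatic): no H
  Total hydrogens = 10.
Molecular formula: C12H10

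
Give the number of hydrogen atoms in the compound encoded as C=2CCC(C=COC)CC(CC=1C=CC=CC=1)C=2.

Hydrogens are implicit in SMILES; fill each atom to its normal valence:
  6 × C: 1 H each → 6
  5 × C (aromatic): 1 H each → 5
  4 × C: 2 H each → 8
  1 × C: 3 H
  1 × C (aromatic): no H
  1 × O: no H
  Total hydrogens = 22.

22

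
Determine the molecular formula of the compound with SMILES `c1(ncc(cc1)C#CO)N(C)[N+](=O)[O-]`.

C8H7N3O3

Heavy atoms from the SMILES: 8 C, 3 N, 3 O.
Implicit hydrogens by atom environment:
  3 × C (aromatic): 1 H each → 3
  2 × C (aromatic): no H
  2 × C: no H
  1 × C: 3 H
  1 × N (aromatic): no H
  1 × N: no H
  1 × N (charge +1): no H
  1 × O: 1 H
  1 × O: no H
  1 × O (charge -1): no H
  Total hydrogens = 7.
Molecular formula: C8H7N3O3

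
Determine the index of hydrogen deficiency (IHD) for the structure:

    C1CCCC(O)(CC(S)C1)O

Molecular formula from the SMILES: C8H16O2S.
DoU = (2C + 2 + N − H − X)/2 = (2·8 + 2 + 0 − 16 − 0)/2 = 2/2 = 1.
(Structurally: 1 ring(s) + 0 π bond(s) = 1.)

1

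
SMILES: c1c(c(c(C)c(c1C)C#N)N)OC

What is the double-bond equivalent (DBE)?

6

Molecular formula from the SMILES: C10H12N2O.
DoU = (2C + 2 + N − H − X)/2 = (2·10 + 2 + 2 − 12 − 0)/2 = 12/2 = 6.
(Structurally: 1 ring(s) + 5 π bond(s) = 6.)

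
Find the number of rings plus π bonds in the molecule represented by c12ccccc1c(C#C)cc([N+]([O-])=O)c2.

10

Molecular formula from the SMILES: C12H7NO2.
DoU = (2C + 2 + N − H − X)/2 = (2·12 + 2 + 1 − 7 − 0)/2 = 20/2 = 10.
(Structurally: 2 ring(s) + 8 π bond(s) = 10.)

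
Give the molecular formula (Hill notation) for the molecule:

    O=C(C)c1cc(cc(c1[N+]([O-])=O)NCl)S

C8H7ClN2O3S

Heavy atoms from the SMILES: 8 C, 1 Cl, 2 N, 3 O, 1 S.
Implicit hydrogens by atom environment:
  4 × C (aromatic): no H
  2 × C (aromatic): 1 H each → 2
  2 × O: no H
  1 × C: 3 H
  1 × C: no H
  1 × Cl: no H
  1 × N: 1 H
  1 × N (charge +1): no H
  1 × O (charge -1): no H
  1 × S: 1 H
  Total hydrogens = 7.
Molecular formula: C8H7ClN2O3S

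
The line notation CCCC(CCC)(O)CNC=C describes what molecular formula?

C10H21NO

Heavy atoms from the SMILES: 10 C, 1 N, 1 O.
Implicit hydrogens by atom environment:
  6 × C: 2 H each → 12
  2 × C: 3 H each → 6
  1 × C: 1 H
  1 × C: no H
  1 × N: 1 H
  1 × O: 1 H
  Total hydrogens = 21.
Molecular formula: C10H21NO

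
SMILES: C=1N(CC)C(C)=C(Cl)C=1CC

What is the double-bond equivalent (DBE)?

3

Molecular formula from the SMILES: C9H14ClN.
DoU = (2C + 2 + N − H − X)/2 = (2·9 + 2 + 1 − 14 − 1)/2 = 6/2 = 3.
(Structurally: 1 ring(s) + 2 π bond(s) = 3.)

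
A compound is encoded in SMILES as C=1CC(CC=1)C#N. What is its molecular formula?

C6H7N

Heavy atoms from the SMILES: 6 C, 1 N.
Implicit hydrogens by atom environment:
  3 × C: 1 H each → 3
  2 × C: 2 H each → 4
  1 × C: no H
  1 × N: no H
  Total hydrogens = 7.
Molecular formula: C6H7N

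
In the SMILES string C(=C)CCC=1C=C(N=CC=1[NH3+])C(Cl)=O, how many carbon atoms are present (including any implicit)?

10

The symbol for carbon appears 10 times in the SMILES. (Cl is a single chlorine, not C + l.)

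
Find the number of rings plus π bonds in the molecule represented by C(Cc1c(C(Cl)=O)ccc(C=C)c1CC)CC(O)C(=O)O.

Molecular formula from the SMILES: C16H19ClO4.
DoU = (2C + 2 + N − H − X)/2 = (2·16 + 2 + 0 − 19 − 1)/2 = 14/2 = 7.
(Structurally: 1 ring(s) + 6 π bond(s) = 7.)

7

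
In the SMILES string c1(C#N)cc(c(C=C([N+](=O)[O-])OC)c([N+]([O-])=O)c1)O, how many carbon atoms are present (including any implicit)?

The symbol for carbon appears 10 times in the SMILES. Lowercase c denotes aromatic carbon and counts toward C.

10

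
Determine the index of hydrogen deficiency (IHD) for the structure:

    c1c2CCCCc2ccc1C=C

6

Molecular formula from the SMILES: C12H14.
DoU = (2C + 2 + N − H − X)/2 = (2·12 + 2 + 0 − 14 − 0)/2 = 12/2 = 6.
(Structurally: 2 ring(s) + 4 π bond(s) = 6.)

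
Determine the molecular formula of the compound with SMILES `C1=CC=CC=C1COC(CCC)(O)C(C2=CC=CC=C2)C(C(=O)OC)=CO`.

C22H26O5

Heavy atoms from the SMILES: 22 C, 5 O.
Implicit hydrogens by atom environment:
  10 × C (aromatic): 1 H each → 10
  3 × C: 2 H each → 6
  3 × C: no H
  3 × O: no H
  2 × C: 3 H each → 6
  2 × C: 1 H each → 2
  2 × C (aromatic): no H
  2 × O: 1 H each → 2
  Total hydrogens = 26.
Molecular formula: C22H26O5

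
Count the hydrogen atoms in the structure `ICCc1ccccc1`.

9

Hydrogens are implicit in SMILES; fill each atom to its normal valence:
  5 × C (aromatic): 1 H each → 5
  2 × C: 2 H each → 4
  1 × C (aromatic): no H
  1 × I: no H
  Total hydrogens = 9.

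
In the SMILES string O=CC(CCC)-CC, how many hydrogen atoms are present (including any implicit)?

14

Hydrogens are implicit in SMILES; fill each atom to its normal valence:
  3 × C: 2 H each → 6
  2 × C: 3 H each → 6
  2 × C: 1 H each → 2
  1 × O: no H
  Total hydrogens = 14.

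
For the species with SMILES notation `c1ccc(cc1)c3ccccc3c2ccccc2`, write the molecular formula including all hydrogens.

Heavy atoms from the SMILES: 18 C.
Implicit hydrogens by atom environment:
  14 × C (aromatic): 1 H each → 14
  4 × C (aromatic): no H
  Total hydrogens = 14.
Molecular formula: C18H14

C18H14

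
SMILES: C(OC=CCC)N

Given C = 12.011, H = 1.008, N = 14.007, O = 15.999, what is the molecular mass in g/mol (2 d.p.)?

101.15

Molecular formula: C5H11NO.
M = 5×12.011 + 11×1.008 + 1×14.007 + 1×15.999 = 101.15 g/mol.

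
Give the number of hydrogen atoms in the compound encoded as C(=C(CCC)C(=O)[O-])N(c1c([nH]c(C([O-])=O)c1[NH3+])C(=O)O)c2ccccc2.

18

Hydrogens are implicit in SMILES; fill each atom to its normal valence:
  5 × C (aromatic): 1 H each → 5
  5 × C (aromatic): no H
  4 × C: no H
  3 × O: no H
  2 × C: 2 H each → 4
  2 × O (charge -1): no H
  1 × C: 3 H
  1 × C: 1 H
  1 × N (charge +1): 3 H
  1 × N (aromatic): 1 H
  1 × N: no H
  1 × O: 1 H
  Total hydrogens = 18.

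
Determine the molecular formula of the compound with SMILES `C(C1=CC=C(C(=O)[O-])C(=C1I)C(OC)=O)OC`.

C11H10IO5-

Heavy atoms from the SMILES: 11 C, 1 I, 5 O.
Implicit hydrogens by atom environment:
  4 × C (aromatic): no H
  4 × O: no H
  2 × C: 3 H each → 6
  2 × C (aromatic): 1 H each → 2
  2 × C: no H
  1 × C: 2 H
  1 × I: no H
  1 × O (charge -1): no H
  Total hydrogens = 10.
Net charge -1.
Molecular formula: C11H10IO5-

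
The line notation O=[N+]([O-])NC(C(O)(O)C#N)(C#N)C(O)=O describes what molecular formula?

Heavy atoms from the SMILES: 5 C, 4 N, 6 O.
Implicit hydrogens by atom environment:
  5 × C: no H
  3 × O: 1 H each → 3
  2 × N: no H
  2 × O: no H
  1 × N: 1 H
  1 × N (charge +1): no H
  1 × O (charge -1): no H
  Total hydrogens = 4.
Molecular formula: C5H4N4O6

C5H4N4O6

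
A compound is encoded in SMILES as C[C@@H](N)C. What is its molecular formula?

C3H9N

Heavy atoms from the SMILES: 3 C, 1 N.
Implicit hydrogens by atom environment:
  2 × C: 3 H each → 6
  1 × C: 1 H
  1 × N: 2 H
  Total hydrogens = 9.
Molecular formula: C3H9N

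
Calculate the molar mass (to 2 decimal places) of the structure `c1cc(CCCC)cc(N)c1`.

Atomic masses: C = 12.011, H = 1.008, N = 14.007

Molecular formula: C10H15N.
M = 10×12.011 + 15×1.008 + 1×14.007 = 149.24 g/mol.

149.24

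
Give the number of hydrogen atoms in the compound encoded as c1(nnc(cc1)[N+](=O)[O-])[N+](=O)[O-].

Hydrogens are implicit in SMILES; fill each atom to its normal valence:
  2 × C (aromatic): 1 H each → 2
  2 × C (aromatic): no H
  2 × N (aromatic): no H
  2 × N (charge +1): no H
  2 × O: no H
  2 × O (charge -1): no H
  Total hydrogens = 2.

2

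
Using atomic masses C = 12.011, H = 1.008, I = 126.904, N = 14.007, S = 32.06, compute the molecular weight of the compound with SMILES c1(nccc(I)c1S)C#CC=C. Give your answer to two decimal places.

Molecular formula: C9H6INS.
M = 9×12.011 + 6×1.008 + 1×126.904 + 1×14.007 + 1×32.06 = 287.12 g/mol.

287.12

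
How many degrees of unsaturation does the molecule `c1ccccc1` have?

Molecular formula from the SMILES: C6H6.
DoU = (2C + 2 + N − H − X)/2 = (2·6 + 2 + 0 − 6 − 0)/2 = 8/2 = 4.
(Structurally: 1 ring(s) + 3 π bond(s) = 4.)

4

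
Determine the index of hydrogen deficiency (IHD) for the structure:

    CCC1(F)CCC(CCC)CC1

Molecular formula from the SMILES: C11H21F.
DoU = (2C + 2 + N − H − X)/2 = (2·11 + 2 + 0 − 21 − 1)/2 = 2/2 = 1.
(Structurally: 1 ring(s) + 0 π bond(s) = 1.)

1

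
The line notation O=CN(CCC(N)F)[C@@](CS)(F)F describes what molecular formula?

C6H11F3N2OS

Heavy atoms from the SMILES: 6 C, 3 F, 2 N, 1 O, 1 S.
Implicit hydrogens by atom environment:
  3 × C: 2 H each → 6
  3 × F: no H
  2 × C: 1 H each → 2
  1 × C: no H
  1 × N: 2 H
  1 × N: no H
  1 × O: no H
  1 × S: 1 H
  Total hydrogens = 11.
Molecular formula: C6H11F3N2OS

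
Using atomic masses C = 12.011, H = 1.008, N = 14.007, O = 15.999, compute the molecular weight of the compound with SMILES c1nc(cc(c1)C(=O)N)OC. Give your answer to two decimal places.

Molecular formula: C7H8N2O2.
M = 7×12.011 + 8×1.008 + 2×14.007 + 2×15.999 = 152.15 g/mol.

152.15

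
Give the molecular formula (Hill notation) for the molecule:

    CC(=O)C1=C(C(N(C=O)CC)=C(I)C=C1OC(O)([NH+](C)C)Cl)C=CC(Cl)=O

C17H20Cl2IN2O5+

Heavy atoms from the SMILES: 17 C, 2 Cl, 1 I, 2 N, 5 O.
Implicit hydrogens by atom environment:
  5 × C (aromatic): no H
  4 × C: 3 H each → 12
  4 × O: no H
  3 × C: 1 H each → 3
  3 × C: no H
  2 × Cl: no H
  1 × C: 2 H
  1 × C (aromatic): 1 H
  1 × I: no H
  1 × N (charge +1): 1 H
  1 × N: no H
  1 × O: 1 H
  Total hydrogens = 20.
Net charge +1.
Molecular formula: C17H20Cl2IN2O5+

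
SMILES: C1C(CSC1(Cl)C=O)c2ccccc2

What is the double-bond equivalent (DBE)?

Molecular formula from the SMILES: C11H11ClOS.
DoU = (2C + 2 + N − H − X)/2 = (2·11 + 2 + 0 − 11 − 1)/2 = 12/2 = 6.
(Structurally: 2 ring(s) + 4 π bond(s) = 6.)

6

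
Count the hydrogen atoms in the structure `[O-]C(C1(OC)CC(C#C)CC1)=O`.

Hydrogens are implicit in SMILES; fill each atom to its normal valence:
  3 × C: 2 H each → 6
  3 × C: no H
  2 × C: 1 H each → 2
  2 × O: no H
  1 × C: 3 H
  1 × O (charge -1): no H
  Total hydrogens = 11.

11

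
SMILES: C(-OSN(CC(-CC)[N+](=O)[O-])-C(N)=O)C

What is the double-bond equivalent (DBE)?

Molecular formula from the SMILES: C7H15N3O4S.
DoU = (2C + 2 + N − H − X)/2 = (2·7 + 2 + 3 − 15 − 0)/2 = 4/2 = 2.
(Structurally: 0 ring(s) + 2 π bond(s) = 2.)

2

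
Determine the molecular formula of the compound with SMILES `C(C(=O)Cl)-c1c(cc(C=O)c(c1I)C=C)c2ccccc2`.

Heavy atoms from the SMILES: 17 C, 1 Cl, 1 I, 2 O.
Implicit hydrogens by atom environment:
  6 × C (aromatic): 1 H each → 6
  6 × C (aromatic): no H
  2 × C: 2 H each → 4
  2 × C: 1 H each → 2
  2 × O: no H
  1 × C: no H
  1 × Cl: no H
  1 × I: no H
  Total hydrogens = 12.
Molecular formula: C17H12ClIO2

C17H12ClIO2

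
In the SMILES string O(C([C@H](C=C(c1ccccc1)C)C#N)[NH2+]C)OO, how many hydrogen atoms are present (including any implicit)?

Hydrogens are implicit in SMILES; fill each atom to its normal valence:
  5 × C (aromatic): 1 H each → 5
  3 × C: 1 H each → 3
  2 × C: 3 H each → 6
  2 × C: no H
  2 × O: no H
  1 × C (aromatic): no H
  1 × N (charge +1): 2 H
  1 × N: no H
  1 × O: 1 H
  Total hydrogens = 17.

17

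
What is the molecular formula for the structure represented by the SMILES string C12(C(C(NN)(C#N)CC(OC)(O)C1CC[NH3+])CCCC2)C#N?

C15H26N5O2+

Heavy atoms from the SMILES: 15 C, 5 N, 2 O.
Implicit hydrogens by atom environment:
  7 × C: 2 H each → 14
  5 × C: no H
  2 × C: 1 H each → 2
  2 × N: no H
  1 × C: 3 H
  1 × N (charge +1): 3 H
  1 × N: 2 H
  1 × N: 1 H
  1 × O: 1 H
  1 × O: no H
  Total hydrogens = 26.
Net charge +1.
Molecular formula: C15H26N5O2+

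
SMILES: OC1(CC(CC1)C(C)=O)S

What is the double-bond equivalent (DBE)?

2

Molecular formula from the SMILES: C7H12O2S.
DoU = (2C + 2 + N − H − X)/2 = (2·7 + 2 + 0 − 12 − 0)/2 = 4/2 = 2.
(Structurally: 1 ring(s) + 1 π bond(s) = 2.)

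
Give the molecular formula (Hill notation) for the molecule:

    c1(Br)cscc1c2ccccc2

Heavy atoms from the SMILES: 1 Br, 10 C, 1 S.
Implicit hydrogens by atom environment:
  7 × C (aromatic): 1 H each → 7
  3 × C (aromatic): no H
  1 × Br: no H
  1 × S (aromatic): no H
  Total hydrogens = 7.
Molecular formula: C10H7BrS

C10H7BrS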